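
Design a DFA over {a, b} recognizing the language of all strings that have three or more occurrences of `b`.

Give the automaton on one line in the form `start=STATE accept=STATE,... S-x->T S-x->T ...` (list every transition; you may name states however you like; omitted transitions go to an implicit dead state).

start=q0 accept=q3,q4 q0-a->q0 q0-b->q1 q1-a->q1 q1-b->q2 q2-a->q2 q2-b->q3 q3-a->q3 q3-b->q4 q4-a->q4 q4-b->q4

Count `b`s, saturating at 4: states q0 through q3 mean 0 through 3 `b`s seen; q4 means more than 3. Each `b` increments (capped at q4); other symbols loop. Accept from {q3, q4}.
5 states suffice.
        a   b  
>  q0   q0  q1 
   q1   q1  q2 
   q2   q2  q3 
 * q3   q3  q4 
 * q4   q4  q4 
(> = start, * = accepting)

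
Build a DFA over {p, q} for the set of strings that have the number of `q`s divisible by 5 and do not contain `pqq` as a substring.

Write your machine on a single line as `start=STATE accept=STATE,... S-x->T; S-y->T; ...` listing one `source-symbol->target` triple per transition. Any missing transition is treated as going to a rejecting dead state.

Handle the two conditions separately and then intersect. The first has 5 states tracking the count of `q`s modulo 5; the second has 4 states tracking partial matches of the forbidden pattern `pqq`. A product state is a pair (one from each), accepting exactly when both do. Equivalent product states are then merged.
With 16 states:
          p    q  
>* S0     S1   S2 
 * S1     S1   S3 
   S2     S4   S5 
   S3     S4   S6 
   S4     S4   S7 
   S5     S8   S9 
   S6     S6   S6 
   S7     S8   S6 
   S8     S8  S10 
   S9    S11  S12 
   S10   S11   S6 
   S11   S11  S13 
   S12   S14   S0 
   S13   S14   S6 
   S14   S14  S15 
 * S15    S1   S6 
(> = start, * = accepting)

start=S0; accept=S0,S1,S15; S0-p->S1; S0-q->S2; S1-p->S1; S1-q->S3; S2-p->S4; S2-q->S5; S3-p->S4; S3-q->S6; S4-p->S4; S4-q->S7; S5-p->S8; S5-q->S9; S6-p->S6; S6-q->S6; S7-p->S8; S7-q->S6; S8-p->S8; S8-q->S10; S9-p->S11; S9-q->S12; S10-p->S11; S10-q->S6; S11-p->S11; S11-q->S13; S12-p->S14; S12-q->S0; S13-p->S14; S13-q->S6; S14-p->S14; S14-q->S15; S15-p->S1; S15-q->S6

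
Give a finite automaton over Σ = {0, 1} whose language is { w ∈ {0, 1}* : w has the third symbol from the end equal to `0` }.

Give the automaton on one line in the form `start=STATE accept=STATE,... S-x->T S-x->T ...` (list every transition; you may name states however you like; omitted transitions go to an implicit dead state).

start=S0 accept=S7,S8,S9,S10 S0-0->S1 S0-1->S2 S1-0->S3 S1-1->S4 S2-0->S5 S2-1->S6 S3-0->S7 S3-1->S8 S4-0->S9 S4-1->S10 S5-0->S11 S5-1->S12 S6-0->S13 S6-1->S14 S7-0->S7 S7-1->S8 S8-0->S9 S8-1->S10 S9-0->S11 S9-1->S12 S10-0->S13 S10-1->S14 S11-0->S7 S11-1->S8 S12-0->S9 S12-1->S10 S13-0->S11 S13-1->S12 S14-0->S13 S14-1->S14

A DFA must remember the last 3 symbols (since which symbol is third-to-last isn't known until the input ends). Use one state per possible window of the last ≤3 symbols; accept from those whose window starts with `0`.
A 15-state machine:
          0    1  
>  S0     S1   S2 
   S1     S3   S4 
   S2     S5   S6 
   S3     S7   S8 
   S4     S9  S10 
   S5    S11  S12 
   S6    S13  S14 
 * S7     S7   S8 
 * S8     S9  S10 
 * S9    S11  S12 
 * S10   S13  S14 
   S11    S7   S8 
   S12    S9  S10 
   S13   S11  S12 
   S14   S13  S14 
(> = start, * = accepting)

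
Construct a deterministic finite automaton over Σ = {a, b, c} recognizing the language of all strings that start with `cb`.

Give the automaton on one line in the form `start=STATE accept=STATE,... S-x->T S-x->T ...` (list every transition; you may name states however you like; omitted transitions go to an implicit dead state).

Walk along `cb` while the input agrees: from S0 take `c` to S1, and so on. Any deviation drops to the rejecting sink S3. Once S2 is reached the prefix is confirmed and every continuation is accepted.
With 4 states:
        a   b   c  
>  S0   S3  S3  S1 
   S1   S3  S2  S3 
 * S2   S2  S2  S2 
   S3   S3  S3  S3 
(> = start, * = accepting)

start=S0 accept=S2 S0-a->S3 S0-b->S3 S0-c->S1 S1-a->S3 S1-b->S2 S1-c->S3 S2-a->S2 S2-b->S2 S2-c->S2 S3-a->S3 S3-b->S3 S3-c->S3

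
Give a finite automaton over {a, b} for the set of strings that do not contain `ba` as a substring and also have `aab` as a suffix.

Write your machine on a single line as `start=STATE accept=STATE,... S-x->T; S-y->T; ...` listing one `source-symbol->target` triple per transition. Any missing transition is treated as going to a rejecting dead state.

Build one automaton per condition and run them in lockstep. One (3 states) tracks partial matches of the forbidden pattern `ba`; the other (4 states) tracks how much of the suffix `aab` has currently been matched. Each combined state is a pair, one component from each; accept when both components accept. After merging equivalent states the machine shrinks.
With 5 states:
        a   b  
>  q0   q1  q2 
   q1   q3  q2 
   q2   q2  q2 
   q3   q3  q4 
 * q4   q2  q2 
(> = start, * = accepting)

start=q0; accept=q4; q0-a->q1; q0-b->q2; q1-a->q3; q1-b->q2; q2-a->q2; q2-b->q2; q3-a->q3; q3-b->q4; q4-a->q2; q4-b->q2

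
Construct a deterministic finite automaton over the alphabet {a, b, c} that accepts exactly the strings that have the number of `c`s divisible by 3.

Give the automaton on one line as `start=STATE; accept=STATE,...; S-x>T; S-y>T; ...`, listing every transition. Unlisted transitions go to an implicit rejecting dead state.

start=q0; accept=q0; q0-a>q0; q0-b>q0; q0-c>q1; q1-a>q1; q1-b>q1; q1-c>q2; q2-a>q2; q2-b>q2; q2-c>q0

The only thing that matters is how many `c`s have appeared, reduced mod 3. Use one state per residue: q0 for 0, …, q2 for 2. Reading `c` moves to the next residue; anything else stays put. q0 is accepting.
        a   b   c  
>* q0   q0  q0  q1 
   q1   q1  q1  q2 
   q2   q2  q2  q0 
(> = start, * = accepting)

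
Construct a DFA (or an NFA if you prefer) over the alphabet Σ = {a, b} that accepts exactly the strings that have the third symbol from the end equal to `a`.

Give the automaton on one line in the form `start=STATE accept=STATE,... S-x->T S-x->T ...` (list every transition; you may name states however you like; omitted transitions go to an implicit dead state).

start=q0 accept=q7,q8,q9,q10 q0-a->q1 q0-b->q2 q1-a->q3 q1-b->q4 q2-a->q5 q2-b->q6 q3-a->q7 q3-b->q8 q4-a->q9 q4-b->q10 q5-a->q11 q5-b->q12 q6-a->q13 q6-b->q14 q7-a->q7 q7-b->q8 q8-a->q9 q8-b->q10 q9-a->q11 q9-b->q12 q10-a->q13 q10-b->q14 q11-a->q7 q11-b->q8 q12-a->q9 q12-b->q10 q13-a->q11 q13-b->q12 q14-a->q13 q14-b->q14

A DFA must remember the last 3 symbols (since which symbol is third-to-last isn't known until the input ends). Use one state per possible window of the last ≤3 symbols; accept from those whose window starts with `a`.
A 15-state machine:
          a    b  
>  q0     q1   q2 
   q1     q3   q4 
   q2     q5   q6 
   q3     q7   q8 
   q4     q9  q10 
   q5    q11  q12 
   q6    q13  q14 
 * q7     q7   q8 
 * q8     q9  q10 
 * q9    q11  q12 
 * q10   q13  q14 
   q11    q7   q8 
   q12    q9  q10 
   q13   q11  q12 
   q14   q13  q14 
(> = start, * = accepting)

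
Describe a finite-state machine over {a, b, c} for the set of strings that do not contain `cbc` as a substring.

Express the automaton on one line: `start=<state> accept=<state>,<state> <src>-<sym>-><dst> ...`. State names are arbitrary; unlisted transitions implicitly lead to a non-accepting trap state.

start=s0 accept=s0,s1,s2 s0-a->s0 s0-b->s0 s0-c->s1 s1-a->s0 s1-b->s2 s1-c->s1 s2-a->s0 s2-b->s0 s2-c->s3 s3-a->s3 s3-b->s3 s3-c->s3

Track partial matches of the forbidden pattern `cbc`. State s3 is a dead state reached once `cbc` has occurred; every other state accepts. s0 means no part of `cbc` is currently matched.
With 4 states:
        a   b   c  
>* s0   s0  s0  s1 
 * s1   s0  s2  s1 
 * s2   s0  s0  s3 
   s3   s3  s3  s3 
(> = start, * = accepting)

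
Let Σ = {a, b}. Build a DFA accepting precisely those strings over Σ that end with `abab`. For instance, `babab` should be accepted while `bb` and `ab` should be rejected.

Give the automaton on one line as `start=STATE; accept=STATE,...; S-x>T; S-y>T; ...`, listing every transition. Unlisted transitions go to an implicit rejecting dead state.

start=q0; accept=q4; q0-a>q1; q0-b>q0; q1-a>q1; q1-b>q2; q2-a>q3; q2-b>q0; q3-a>q1; q3-b>q4; q4-a>q3; q4-b>q0

Let each state record the length of the longest suffix of the input read so far that is also a prefix of `abab`. q1 means the last symbol is `a`; q2 means the last 2 symbols are `ab`; q3 means the last 3 symbols are `aba`; q4 means the last 4 symbols are `abab`. Accept only at q4, where the string currently ends in `abab`.
5 states suffice.
        a   b  
>  q0   q1  q0 
   q1   q1  q2 
   q2   q3  q0 
   q3   q1  q4 
 * q4   q3  q0 
(> = start, * = accepting)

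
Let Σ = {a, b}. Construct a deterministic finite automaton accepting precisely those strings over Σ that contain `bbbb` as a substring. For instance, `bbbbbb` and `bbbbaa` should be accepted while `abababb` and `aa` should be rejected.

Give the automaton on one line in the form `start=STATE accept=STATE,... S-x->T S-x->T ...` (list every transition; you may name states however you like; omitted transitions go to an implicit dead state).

States s0..s3 record the length of the longest prefix of `bbbb` that matches the current input suffix. Reaching s4 means `bbbb` has been seen, and we stay there forever. Accept from s4.
        a   b  
>  s0   s0  s1 
   s1   s0  s2 
   s2   s0  s3 
   s3   s0  s4 
 * s4   s4  s4 
(> = start, * = accepting)

start=s0 accept=s4 s0-a->s0 s0-b->s1 s1-a->s0 s1-b->s2 s2-a->s0 s2-b->s3 s3-a->s0 s3-b->s4 s4-a->s4 s4-b->s4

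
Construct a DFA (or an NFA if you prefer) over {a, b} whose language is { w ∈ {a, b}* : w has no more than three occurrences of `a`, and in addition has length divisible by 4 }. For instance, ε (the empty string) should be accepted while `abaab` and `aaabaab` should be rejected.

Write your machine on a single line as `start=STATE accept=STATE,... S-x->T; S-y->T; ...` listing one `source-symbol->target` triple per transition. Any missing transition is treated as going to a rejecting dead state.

start=q0; accept=q0,q11,q12,q13; q0-a->q1; q0-b->q2; q1-a->q3; q1-b->q4; q2-a->q4; q2-b->q5; q3-a->q6; q3-b->q7; q4-a->q7; q4-b->q8; q5-a->q8; q5-b->q9; q6-a->q10; q6-b->q11; q7-a->q11; q7-b->q12; q8-a->q12; q8-b->q13; q9-a->q13; q9-b->q0; q10-a->q10; q10-b->q10; q11-a->q10; q11-b->q14; q12-a->q14; q12-b->q15; q13-a->q15; q13-b->q1; q14-a->q10; q14-b->q16; q15-a->q16; q15-b->q3; q16-a->q10; q16-b->q6

Build one automaton per condition and run them in lockstep. One (5 states) tracks the count of `a`s, saturating at 4; the other (4 states) tracks the input length modulo 4. Each combined state is a pair, one component from each; accept when both components accept. After merging equivalent states the machine shrinks.
With 17 states:
          a    b  
>* q0     q1   q2 
   q1     q3   q4 
   q2     q4   q5 
   q3     q6   q7 
   q4     q7   q8 
   q5     q8   q9 
   q6    q10  q11 
   q7    q11  q12 
   q8    q12  q13 
   q9    q13   q0 
   q10   q10  q10 
 * q11   q10  q14 
 * q12   q14  q15 
 * q13   q15   q1 
   q14   q10  q16 
   q15   q16   q3 
   q16   q10   q6 
(> = start, * = accepting)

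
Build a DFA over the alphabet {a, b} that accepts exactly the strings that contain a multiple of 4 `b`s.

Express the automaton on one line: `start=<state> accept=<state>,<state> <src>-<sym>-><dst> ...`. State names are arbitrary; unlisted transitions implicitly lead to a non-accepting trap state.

start=q0 accept=q0 q0-a->q0 q0-b->q1 q1-a->q1 q1-b->q2 q2-a->q2 q2-b->q3 q3-a->q3 q3-b->q0

The only thing that matters is how many `b`s have appeared, reduced mod 4. Use one state per residue: q0 for 0, …, q3 for 3. Reading `b` moves to the next residue; anything else stays put. q0 is accepting.
A 4-state machine:
        a   b  
>* q0   q0  q1 
   q1   q1  q2 
   q2   q2  q3 
   q3   q3  q0 
(> = start, * = accepting)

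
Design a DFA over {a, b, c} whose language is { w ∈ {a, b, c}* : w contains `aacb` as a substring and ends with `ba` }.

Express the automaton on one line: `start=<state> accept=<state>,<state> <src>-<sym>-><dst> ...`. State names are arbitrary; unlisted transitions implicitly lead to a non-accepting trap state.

Build one automaton per condition and run them in lockstep. The first has 5 states tracking whether and how much of `aacb` has been seen; the second has 3 states tracking how much of the suffix `ba` has currently been matched. A product state is a pair (one from each), accepting exactly when both do. After merging equivalent states the machine shrinks.
With 7 states:
        a   b   c  
>  S0   S1  S0  S0 
   S1   S2  S0  S0 
   S2   S2  S0  S3 
   S3   S1  S4  S0 
   S4   S5  S4  S6 
 * S5   S6  S4  S6 
   S6   S6  S4  S6 
(> = start, * = accepting)

start=S0 accept=S5 S0-a->S1 S0-b->S0 S0-c->S0 S1-a->S2 S1-b->S0 S1-c->S0 S2-a->S2 S2-b->S0 S2-c->S3 S3-a->S1 S3-b->S4 S3-c->S0 S4-a->S5 S4-b->S4 S4-c->S6 S5-a->S6 S5-b->S4 S5-c->S6 S6-a->S6 S6-b->S4 S6-c->S6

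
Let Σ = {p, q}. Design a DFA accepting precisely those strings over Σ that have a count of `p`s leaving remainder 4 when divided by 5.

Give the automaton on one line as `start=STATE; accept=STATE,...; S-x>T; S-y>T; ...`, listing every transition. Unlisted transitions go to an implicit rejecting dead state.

start=A; accept=E; A-p>B; A-q>A; B-p>C; B-q>B; C-p>D; C-q>C; D-p>E; D-q>D; E-p>A; E-q>E

Keep the running count of `p`s modulo 5: each `p` advances along the cycle A → B → C → D → E → A while other symbols loop. Accept at E.
       p  q 
>  A   B  A 
   B   C  B 
   C   D  C 
   D   E  D 
 * E   A  E 
(> = start, * = accepting)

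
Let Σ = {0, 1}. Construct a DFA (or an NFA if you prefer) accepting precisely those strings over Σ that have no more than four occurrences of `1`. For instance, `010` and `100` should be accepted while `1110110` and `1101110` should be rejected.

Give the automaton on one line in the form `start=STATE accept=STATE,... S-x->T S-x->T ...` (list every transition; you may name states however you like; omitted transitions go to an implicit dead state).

Only the number of `1`s matters, and only up to 5. Make a chain S0 → S1 → S2 → S3 → S4 → S5 advanced by each `1` (with S5 absorbing); every other symbol self-loops. The accepting set is {S0, S1, S2, S3, S4}.
With 6 states:
        0   1  
>* S0   S0  S1 
 * S1   S1  S2 
 * S2   S2  S3 
 * S3   S3  S4 
 * S4   S4  S5 
   S5   S5  S5 
(> = start, * = accepting)

start=S0 accept=S0,S1,S2,S3,S4 S0-0->S0 S0-1->S1 S1-0->S1 S1-1->S2 S2-0->S2 S2-1->S3 S3-0->S3 S3-1->S4 S4-0->S4 S4-1->S5 S5-0->S5 S5-1->S5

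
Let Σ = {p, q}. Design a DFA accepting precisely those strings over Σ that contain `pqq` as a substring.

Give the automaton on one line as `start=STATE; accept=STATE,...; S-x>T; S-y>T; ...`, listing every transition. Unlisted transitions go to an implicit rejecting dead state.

States A..C record the length of the longest prefix of `pqq` that matches the current input suffix. Reaching D means `pqq` has been seen, and we stay there forever. Accept from D.
       p  q 
>  A   B  A 
   B   B  C 
   C   B  D 
 * D   D  D 
(> = start, * = accepting)

start=A; accept=D; A-p>B; A-q>A; B-p>B; B-q>C; C-p>B; C-q>D; D-p>D; D-q>D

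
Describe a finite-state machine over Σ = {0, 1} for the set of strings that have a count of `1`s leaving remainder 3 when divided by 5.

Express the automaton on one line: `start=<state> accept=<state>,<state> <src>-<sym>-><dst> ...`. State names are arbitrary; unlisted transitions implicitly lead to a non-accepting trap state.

Keep the running count of `1`s modulo 5: each `1` advances along the cycle S0 → S1 → S2 → S3 → S4 → S0 while other symbols loop. Accept at S3.
        0   1  
>  S0   S0  S1 
   S1   S1  S2 
   S2   S2  S3 
 * S3   S3  S4 
   S4   S4  S0 
(> = start, * = accepting)

start=S0 accept=S3 S0-0->S0 S0-1->S1 S1-0->S1 S1-1->S2 S2-0->S2 S2-1->S3 S3-0->S3 S3-1->S4 S4-0->S4 S4-1->S0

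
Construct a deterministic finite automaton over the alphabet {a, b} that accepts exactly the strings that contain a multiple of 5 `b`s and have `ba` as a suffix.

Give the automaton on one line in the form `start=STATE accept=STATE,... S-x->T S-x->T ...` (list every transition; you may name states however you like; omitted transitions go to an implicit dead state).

Handle the two conditions separately and then intersect. The first has 5 states tracking the count of `b`s modulo 5; the second has 3 states tracking how much of the suffix `ba` has currently been matched. A product state is a pair (one from each), accepting exactly when both do.
15 states suffice.
          a    b  
>  q0     q0   q1 
   q1     q2   q3 
   q2     q4   q3 
   q3     q5   q6 
   q4     q4   q3 
   q5     q7   q6 
   q6     q8   q9 
   q7     q7   q6 
   q8    q10   q9 
   q9    q11  q12 
   q10   q10   q9 
   q11   q13  q12 
   q12   q14   q1 
   q13   q13  q12 
 * q14    q0   q1 
(> = start, * = accepting)

start=q0 accept=q14 q0-a->q0 q0-b->q1 q1-a->q2 q1-b->q3 q2-a->q4 q2-b->q3 q3-a->q5 q3-b->q6 q4-a->q4 q4-b->q3 q5-a->q7 q5-b->q6 q6-a->q8 q6-b->q9 q7-a->q7 q7-b->q6 q8-a->q10 q8-b->q9 q9-a->q11 q9-b->q12 q10-a->q10 q10-b->q9 q11-a->q13 q11-b->q12 q12-a->q14 q12-b->q1 q13-a->q13 q13-b->q12 q14-a->q0 q14-b->q1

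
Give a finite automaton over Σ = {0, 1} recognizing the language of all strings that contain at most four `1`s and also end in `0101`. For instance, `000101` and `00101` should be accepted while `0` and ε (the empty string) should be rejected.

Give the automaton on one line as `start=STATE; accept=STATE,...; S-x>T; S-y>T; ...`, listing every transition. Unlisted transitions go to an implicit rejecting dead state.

start=q0; accept=q10,q13,q15; q0-0>q1; q0-1>q2; q1-0>q1; q1-1>q3; q2-0>q4; q2-1>q5; q3-0>q6; q3-1>q5; q4-0>q4; q4-1>q7; q5-0>q8; q5-1>q9; q6-0>q4; q6-1>q10; q7-0>q11; q7-1>q9; q8-0>q8; q8-1>q12; q9-0>q9; q9-1>q9; q10-0>q11; q10-1>q9; q11-0>q8; q11-1>q13; q12-0>q14; q12-1>q9; q13-0>q14; q13-1>q9; q14-0>q9; q14-1>q15; q15-0>q9; q15-1>q9

Handle the two conditions separately and then intersect. The first has 6 states tracking the count of `1`s, saturating at 5; the second has 5 states tracking how much of the suffix `0101` has currently been matched. A product state is a pair (one from each), accepting exactly when both do. Equivalent product states are then merged.
          0    1  
>  q0     q1   q2 
   q1     q1   q3 
   q2     q4   q5 
   q3     q6   q5 
   q4     q4   q7 
   q5     q8   q9 
   q6     q4  q10 
   q7    q11   q9 
   q8     q8  q12 
   q9     q9   q9 
 * q10   q11   q9 
   q11    q8  q13 
   q12   q14   q9 
 * q13   q14   q9 
   q14    q9  q15 
 * q15    q9   q9 
(> = start, * = accepting)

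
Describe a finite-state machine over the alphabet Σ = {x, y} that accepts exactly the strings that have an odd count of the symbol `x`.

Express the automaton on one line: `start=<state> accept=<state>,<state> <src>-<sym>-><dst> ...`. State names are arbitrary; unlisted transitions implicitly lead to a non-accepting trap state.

start=S0 accept=S1 S0-x->S1 S0-y->S0 S1-x->S0 S1-y->S1

Keep the running count of `x`s modulo 2: each `x` advances along the cycle S0 → S1 → S0 while other symbols loop. Accept at S1.
With 2 states:
        x   y  
>  S0   S1  S0 
 * S1   S0  S1 
(> = start, * = accepting)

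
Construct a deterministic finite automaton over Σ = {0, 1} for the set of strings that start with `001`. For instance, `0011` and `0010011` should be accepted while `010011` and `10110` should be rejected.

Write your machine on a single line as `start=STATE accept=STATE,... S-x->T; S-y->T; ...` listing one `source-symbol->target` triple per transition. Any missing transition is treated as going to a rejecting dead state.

Walk along `001` while the input agrees: from S0 take `0` to S1, and so on. Any deviation drops to the rejecting sink S4. Once S3 is reached the prefix is confirmed and every continuation is accepted.
        0   1  
>  S0   S1  S4 
   S1   S2  S4 
   S2   S4  S3 
 * S3   S3  S3 
   S4   S4  S4 
(> = start, * = accepting)

start=S0; accept=S3; S0-0->S1; S0-1->S4; S1-0->S2; S1-1->S4; S2-0->S4; S2-1->S3; S3-0->S3; S3-1->S3; S4-0->S4; S4-1->S4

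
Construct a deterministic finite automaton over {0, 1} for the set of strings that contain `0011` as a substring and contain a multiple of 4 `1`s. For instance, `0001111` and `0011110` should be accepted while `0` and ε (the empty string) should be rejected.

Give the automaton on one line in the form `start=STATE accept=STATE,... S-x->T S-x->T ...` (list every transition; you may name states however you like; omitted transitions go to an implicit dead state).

Run two small machines in parallel and take their product. One (5 states) tracks whether and how much of `0011` has been seen; the other (4 states) tracks the count of `1`s modulo 4. Each combined state is a pair, one component from each; accept when both components accept.
With 20 states:
          0    1  
>  q0     q1   q2 
   q1     q3   q2 
   q2     q4   q5 
   q3     q3   q6 
   q4     q7   q5 
   q5     q8   q9 
   q6     q4  q10 
   q7     q7  q11 
   q8    q12   q9 
   q9    q13   q0 
   q10   q10  q14 
   q11    q8  q14 
   q12   q12  q15 
   q13   q16   q0 
   q14   q14  q17 
   q15   q13  q17 
   q16   q16  q18 
 * q17   q17  q19 
   q18    q1  q19 
   q19   q19  q10 
(> = start, * = accepting)

start=q0 accept=q17 q0-0->q1 q0-1->q2 q1-0->q3 q1-1->q2 q2-0->q4 q2-1->q5 q3-0->q3 q3-1->q6 q4-0->q7 q4-1->q5 q5-0->q8 q5-1->q9 q6-0->q4 q6-1->q10 q7-0->q7 q7-1->q11 q8-0->q12 q8-1->q9 q9-0->q13 q9-1->q0 q10-0->q10 q10-1->q14 q11-0->q8 q11-1->q14 q12-0->q12 q12-1->q15 q13-0->q16 q13-1->q0 q14-0->q14 q14-1->q17 q15-0->q13 q15-1->q17 q16-0->q16 q16-1->q18 q17-0->q17 q17-1->q19 q18-0->q1 q18-1->q19 q19-0->q19 q19-1->q10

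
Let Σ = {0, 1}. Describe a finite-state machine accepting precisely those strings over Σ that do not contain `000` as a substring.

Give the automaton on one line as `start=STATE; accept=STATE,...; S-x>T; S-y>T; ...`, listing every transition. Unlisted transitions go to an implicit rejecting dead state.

This is the complement of 'contains `000`'. Use the same substring-matching states — S0 through S3 holding how much of `000` has just been matched — but flip the accepting set: everything except the trap S3 accepts.
With 4 states:
        0   1  
>* S0   S1  S0 
 * S1   S2  S0 
 * S2   S3  S0 
   S3   S3  S3 
(> = start, * = accepting)

start=S0; accept=S0,S1,S2; S0-0>S1; S0-1>S0; S1-0>S2; S1-1>S0; S2-0>S3; S2-1>S0; S3-0>S3; S3-1>S3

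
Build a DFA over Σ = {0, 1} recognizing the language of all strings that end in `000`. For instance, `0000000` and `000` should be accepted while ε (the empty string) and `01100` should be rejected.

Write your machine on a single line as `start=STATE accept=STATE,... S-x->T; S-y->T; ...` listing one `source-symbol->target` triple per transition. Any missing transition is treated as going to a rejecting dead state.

start=s0; accept=s3; s0-0->s1; s0-1->s0; s1-0->s2; s1-1->s0; s2-0->s3; s2-1->s0; s3-0->s3; s3-1->s0

Remember how much of `000` the current input suffix matches. State s0 means no match yet; s1 means the last symbol is `0`; s2 means the last 2 symbols are `00`; s3 means the last 3 symbols are `000`. Only s3 accepts. On a mismatch, fall back to the longest proper suffix that is still a prefix of `000`.
4 states suffice.
        0   1  
>  s0   s1  s0 
   s1   s2  s0 
   s2   s3  s0 
 * s3   s3  s0 
(> = start, * = accepting)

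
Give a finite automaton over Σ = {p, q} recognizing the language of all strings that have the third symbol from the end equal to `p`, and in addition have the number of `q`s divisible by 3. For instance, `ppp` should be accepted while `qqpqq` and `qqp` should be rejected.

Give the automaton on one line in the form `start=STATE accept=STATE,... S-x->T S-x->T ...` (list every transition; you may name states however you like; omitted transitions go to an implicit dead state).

Run two small machines in parallel and take their product. The first has 15 states tracking the last 3 symbols read; the second has 3 states tracking the count of `q`s modulo 3. A product state is a pair (one from each), accepting exactly when both do. Equivalent product states are then merged.
A 14-state machine:
       p  q 
>  A   B  C 
   B   D  C 
   C   E  F 
   D   G  C 
   E   E  H 
   F   I  A 
 * G   G  C 
   H   I  J 
   I   K  L 
 * J   B  C 
   K   K  M 
   L   N  C 
 * M   N  C 
 * N   D  C 
(> = start, * = accepting)

start=A accept=G,J,M,N A-p->B A-q->C B-p->D B-q->C C-p->E C-q->F D-p->G D-q->C E-p->E E-q->H F-p->I F-q->A G-p->G G-q->C H-p->I H-q->J I-p->K I-q->L J-p->B J-q->C K-p->K K-q->M L-p->N L-q->C M-p->N M-q->C N-p->D N-q->C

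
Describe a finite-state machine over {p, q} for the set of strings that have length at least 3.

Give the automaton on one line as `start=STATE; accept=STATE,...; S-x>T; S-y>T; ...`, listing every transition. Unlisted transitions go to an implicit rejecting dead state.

Count input length up to 4: every symbol moves from S0 toward S4, which means 'more than 3' and absorbs. Accept from {S3, S4}.
A 5-state machine:
        p   q  
>  S0   S1  S1 
   S1   S2  S2 
   S2   S3  S3 
 * S3   S4  S4 
 * S4   S4  S4 
(> = start, * = accepting)

start=S0; accept=S3,S4; S0-p>S1; S0-q>S1; S1-p>S2; S1-q>S2; S2-p>S3; S2-q>S3; S3-p>S4; S3-q>S4; S4-p>S4; S4-q>S4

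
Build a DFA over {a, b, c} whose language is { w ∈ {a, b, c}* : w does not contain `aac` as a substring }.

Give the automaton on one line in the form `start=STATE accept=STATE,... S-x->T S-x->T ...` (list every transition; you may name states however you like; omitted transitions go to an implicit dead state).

This is the complement of 'contains `aac`'. Use the same substring-matching states — s0 through s3 holding how much of `aac` has just been matched — but flip the accepting set: everything except the trap s3 accepts.
A 4-state machine:
        a   b   c  
>* s0   s1  s0  s0 
 * s1   s2  s0  s0 
 * s2   s2  s0  s3 
   s3   s3  s3  s3 
(> = start, * = accepting)

start=s0 accept=s0,s1,s2 s0-a->s1 s0-b->s0 s0-c->s0 s1-a->s2 s1-b->s0 s1-c->s0 s2-a->s2 s2-b->s0 s2-c->s3 s3-a->s3 s3-b->s3 s3-c->s3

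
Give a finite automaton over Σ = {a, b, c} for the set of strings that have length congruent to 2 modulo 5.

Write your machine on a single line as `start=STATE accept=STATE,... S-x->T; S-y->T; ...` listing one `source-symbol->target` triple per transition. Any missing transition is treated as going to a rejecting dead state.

start=q0; accept=q2; q0-a->q1; q0-b->q1; q0-c->q1; q1-a->q2; q1-b->q2; q1-c->q2; q2-a->q3; q2-b->q3; q2-c->q3; q3-a->q4; q3-b->q4; q3-c->q4; q4-a->q0; q4-b->q0; q4-c->q0

Count input length modulo 5: every symbol advances one step around the cycle q0 → q1 → q2 → q3 → q4 → q0. Accept at q2.
A 5-state machine:
        a   b   c  
>  q0   q1  q1  q1 
   q1   q2  q2  q2 
 * q2   q3  q3  q3 
   q3   q4  q4  q4 
   q4   q0  q0  q0 
(> = start, * = accepting)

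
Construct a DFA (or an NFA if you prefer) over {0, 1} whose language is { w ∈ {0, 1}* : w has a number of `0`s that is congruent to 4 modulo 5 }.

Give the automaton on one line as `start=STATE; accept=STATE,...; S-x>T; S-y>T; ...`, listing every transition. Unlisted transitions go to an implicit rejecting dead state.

start=q0; accept=q4; q0-0>q1; q0-1>q0; q1-0>q2; q1-1>q1; q2-0>q3; q2-1>q2; q3-0>q4; q3-1>q3; q4-0>q0; q4-1>q4

Keep the running count of `0`s modulo 5: each `0` advances along the cycle q0 → q1 → q2 → q3 → q4 → q0 while other symbols loop. Accept at q4.
        0   1  
>  q0   q1  q0 
   q1   q2  q1 
   q2   q3  q2 
   q3   q4  q3 
 * q4   q0  q4 
(> = start, * = accepting)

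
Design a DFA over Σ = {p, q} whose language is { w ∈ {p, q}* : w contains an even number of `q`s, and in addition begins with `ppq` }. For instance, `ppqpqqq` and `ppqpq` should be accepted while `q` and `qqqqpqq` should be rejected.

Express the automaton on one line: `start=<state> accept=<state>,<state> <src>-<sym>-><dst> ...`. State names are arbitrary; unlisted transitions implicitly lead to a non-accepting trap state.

Build one automaton per condition and run them in lockstep. The first has 2 states tracking the count of `q`s modulo 2; the second has 5 states tracking whether the input so far still matches the prefix `ppq`. A product state is a pair (one from each), accepting exactly when both do. After merging equivalent states the machine shrinks.
6 states suffice.
        p   q  
>  S0   S1  S2 
   S1   S3  S2 
   S2   S2  S2 
   S3   S2  S4 
   S4   S4  S5 
 * S5   S5  S4 
(> = start, * = accepting)

start=S0 accept=S5 S0-p->S1 S0-q->S2 S1-p->S3 S1-q->S2 S2-p->S2 S2-q->S2 S3-p->S2 S3-q->S4 S4-p->S4 S4-q->S5 S5-p->S5 S5-q->S4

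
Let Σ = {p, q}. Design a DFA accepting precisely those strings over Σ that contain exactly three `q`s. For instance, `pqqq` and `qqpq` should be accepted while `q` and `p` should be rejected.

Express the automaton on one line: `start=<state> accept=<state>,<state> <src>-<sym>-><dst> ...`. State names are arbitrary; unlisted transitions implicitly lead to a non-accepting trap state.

start=A accept=D A-p->A A-q->B B-p->B B-q->C C-p->C C-q->D D-p->D D-q->E E-p->E E-q->E

Count `q`s, saturating at 4: states A through D mean 0 through 3 `q`s seen; E means more than 3. Each `q` increments (capped at E); other symbols loop. Accept from {D}.
With 5 states:
       p  q 
>  A   A  B 
   B   B  C 
   C   C  D 
 * D   D  E 
   E   E  E 
(> = start, * = accepting)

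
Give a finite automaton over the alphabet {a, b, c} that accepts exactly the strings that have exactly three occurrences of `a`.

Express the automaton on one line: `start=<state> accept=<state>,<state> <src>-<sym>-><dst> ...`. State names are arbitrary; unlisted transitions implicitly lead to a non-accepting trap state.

start=q0 accept=q3 q0-a->q1 q0-b->q0 q0-c->q0 q1-a->q2 q1-b->q1 q1-c->q1 q2-a->q3 q2-b->q2 q2-c->q2 q3-a->q4 q3-b->q3 q3-c->q3 q4-a->q4 q4-b->q4 q4-c->q4

Count `a`s, saturating at 4: states q0 through q3 mean 0 through 3 `a`s seen; q4 means more than 3. Each `a` increments (capped at q4); other symbols loop. Accept from {q3}.
5 states suffice.
        a   b   c  
>  q0   q1  q0  q0 
   q1   q2  q1  q1 
   q2   q3  q2  q2 
 * q3   q4  q3  q3 
   q4   q4  q4  q4 
(> = start, * = accepting)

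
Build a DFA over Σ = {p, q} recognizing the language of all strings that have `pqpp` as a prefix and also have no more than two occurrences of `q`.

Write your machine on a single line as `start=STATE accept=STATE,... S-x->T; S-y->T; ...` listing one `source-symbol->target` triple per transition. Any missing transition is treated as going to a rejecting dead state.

Run two small machines in parallel and take their product. One (6 states) tracks whether the input so far still matches the prefix `pqpp`; the other (4 states) tracks the count of `q`s, saturating at 3. Each combined state is a pair, one component from each; accept when both components accept. After merging equivalent states the machine shrinks.
        p   q  
>  S0   S1  S2 
   S1   S2  S3 
   S2   S2  S2 
   S3   S4  S2 
   S4   S5  S2 
 * S5   S5  S6 
 * S6   S6  S2 
(> = start, * = accepting)

start=S0; accept=S5,S6; S0-p->S1; S0-q->S2; S1-p->S2; S1-q->S3; S2-p->S2; S2-q->S2; S3-p->S4; S3-q->S2; S4-p->S5; S4-q->S2; S5-p->S5; S5-q->S6; S6-p->S6; S6-q->S2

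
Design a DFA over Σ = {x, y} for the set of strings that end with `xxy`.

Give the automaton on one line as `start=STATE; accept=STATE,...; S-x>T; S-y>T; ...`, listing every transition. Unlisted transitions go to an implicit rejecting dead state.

Remember how much of `xxy` the current input suffix matches. State S0 means no match yet; S1 means the last symbol is `x`; S2 means the last 2 symbols are `xx`; S3 means the last 3 symbols are `xxy`. Only S3 accepts. On a mismatch, fall back to the longest proper suffix that is still a prefix of `xxy`.
A 4-state machine:
        x   y  
>  S0   S1  S0 
   S1   S2  S0 
   S2   S2  S3 
 * S3   S1  S0 
(> = start, * = accepting)

start=S0; accept=S3; S0-x>S1; S0-y>S0; S1-x>S2; S1-y>S0; S2-x>S2; S2-y>S3; S3-x>S1; S3-y>S0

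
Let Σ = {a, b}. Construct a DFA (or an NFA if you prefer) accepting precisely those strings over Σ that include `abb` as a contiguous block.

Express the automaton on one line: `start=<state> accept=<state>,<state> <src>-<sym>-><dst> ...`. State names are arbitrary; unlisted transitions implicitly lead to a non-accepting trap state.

start=q0 accept=q3 q0-a->q1 q0-b->q0 q1-a->q1 q1-b->q2 q2-a->q1 q2-b->q3 q3-a->q3 q3-b->q3

Track how much of `abb` has been matched so far: state q0 is no progress, q3 is the absorbing accept state reached once `abb` has occurred. Intermediate states record partial matches; on a mismatch, fall back to the longest reusable overlap.
A 4-state machine:
        a   b  
>  q0   q1  q0 
   q1   q1  q2 
   q2   q1  q3 
 * q3   q3  q3 
(> = start, * = accepting)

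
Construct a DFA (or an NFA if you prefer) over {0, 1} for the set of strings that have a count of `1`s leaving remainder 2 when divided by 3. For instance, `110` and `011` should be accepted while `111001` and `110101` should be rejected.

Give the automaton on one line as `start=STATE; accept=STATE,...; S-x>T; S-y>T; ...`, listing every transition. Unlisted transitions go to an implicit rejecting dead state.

start=S0; accept=S2; S0-0>S0; S0-1>S1; S1-0>S1; S1-1>S2; S2-0>S2; S2-1>S0

Keep the running count of `1`s modulo 3: each `1` advances along the cycle S0 → S1 → S2 → S0 while other symbols loop. Accept at S2.
With 3 states:
        0   1  
>  S0   S0  S1 
   S1   S1  S2 
 * S2   S2  S0 
(> = start, * = accepting)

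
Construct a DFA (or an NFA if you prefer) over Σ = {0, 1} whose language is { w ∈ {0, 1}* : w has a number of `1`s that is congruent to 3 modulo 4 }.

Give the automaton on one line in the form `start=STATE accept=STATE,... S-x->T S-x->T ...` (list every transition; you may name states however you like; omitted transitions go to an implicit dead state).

start=S0 accept=S3 S0-0->S0 S0-1->S1 S1-0->S1 S1-1->S2 S2-0->S2 S2-1->S3 S3-0->S3 S3-1->S0

Keep the running count of `1`s modulo 4: each `1` advances along the cycle S0 → S1 → S2 → S3 → S0 while other symbols loop. Accept at S3.
With 4 states:
        0   1  
>  S0   S0  S1 
   S1   S1  S2 
   S2   S2  S3 
 * S3   S3  S0 
(> = start, * = accepting)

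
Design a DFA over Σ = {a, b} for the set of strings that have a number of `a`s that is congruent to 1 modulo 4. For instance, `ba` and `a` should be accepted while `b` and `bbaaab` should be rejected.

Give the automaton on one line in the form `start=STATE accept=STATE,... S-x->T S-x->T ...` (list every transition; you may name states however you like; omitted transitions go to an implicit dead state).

start=q0 accept=q1 q0-a->q1 q0-b->q0 q1-a->q2 q1-b->q1 q2-a->q3 q2-b->q2 q3-a->q0 q3-b->q3

The only thing that matters is how many `a`s have appeared, reduced mod 4. Use one state per residue: q0 for 0, …, q3 for 3. Reading `a` moves to the next residue; anything else stays put. q1 is accepting.
With 4 states:
        a   b  
>  q0   q1  q0 
 * q1   q2  q1 
   q2   q3  q2 
   q3   q0  q3 
(> = start, * = accepting)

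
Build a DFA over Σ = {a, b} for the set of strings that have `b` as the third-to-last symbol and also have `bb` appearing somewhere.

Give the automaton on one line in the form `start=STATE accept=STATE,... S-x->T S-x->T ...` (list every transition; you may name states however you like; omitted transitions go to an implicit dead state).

Run two small machines in parallel and take their product. The first has 15 states tracking the last 3 symbols read; the second has 3 states tracking whether and how much of `bb` has been seen. A product state is a pair (one from each), accepting exactly when both do. After merging equivalent states the machine shrinks.
10 states suffice.
        a   b  
>  s0   s0  s1 
   s1   s0  s2 
   s2   s3  s4 
 * s3   s5  s6 
 * s4   s3  s4 
 * s5   s7  s8 
 * s6   s9  s2 
   s7   s7  s8 
   s8   s9  s2 
   s9   s5  s6 
(> = start, * = accepting)

start=s0 accept=s3,s4,s5,s6 s0-a->s0 s0-b->s1 s1-a->s0 s1-b->s2 s2-a->s3 s2-b->s4 s3-a->s5 s3-b->s6 s4-a->s3 s4-b->s4 s5-a->s7 s5-b->s8 s6-a->s9 s6-b->s2 s7-a->s7 s7-b->s8 s8-a->s9 s8-b->s2 s9-a->s5 s9-b->s6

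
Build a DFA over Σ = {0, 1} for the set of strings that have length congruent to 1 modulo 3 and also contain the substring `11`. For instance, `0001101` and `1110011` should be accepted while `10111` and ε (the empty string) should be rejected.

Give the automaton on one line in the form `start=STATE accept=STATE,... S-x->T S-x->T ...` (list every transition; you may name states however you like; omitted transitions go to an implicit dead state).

start=q0 accept=q8 q0-0->q1 q0-1->q2 q1-0->q3 q1-1->q4 q2-0->q3 q2-1->q5 q3-0->q0 q3-1->q6 q4-0->q0 q4-1->q7 q5-0->q7 q5-1->q7 q6-0->q1 q6-1->q8 q7-0->q8 q7-1->q8 q8-0->q5 q8-1->q5

Run two small machines in parallel and take their product. The first has 3 states tracking the input length modulo 3; the second has 3 states tracking whether and how much of `11` has been seen. A product state is a pair (one from each), accepting exactly when both do.
With 9 states:
        0   1  
>  q0   q1  q2 
   q1   q3  q4 
   q2   q3  q5 
   q3   q0  q6 
   q4   q0  q7 
   q5   q7  q7 
   q6   q1  q8 
   q7   q8  q8 
 * q8   q5  q5 
(> = start, * = accepting)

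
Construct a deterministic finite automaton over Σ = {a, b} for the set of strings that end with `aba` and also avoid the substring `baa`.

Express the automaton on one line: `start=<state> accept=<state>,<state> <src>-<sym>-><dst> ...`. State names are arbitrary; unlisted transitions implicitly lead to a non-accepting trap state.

Run two small machines in parallel and take their product. The first has 4 states tracking how much of the suffix `aba` has currently been matched; the second has 4 states tracking partial matches of the forbidden pattern `baa`. A product state is a pair (one from each), accepting exactly when both do.
10 states suffice.
        a   b  
>  q0   q1  q2 
   q1   q1  q3 
   q2   q4  q2 
   q3   q5  q2 
   q4   q6  q3 
 * q5   q6  q3 
   q6   q6  q7 
   q7   q8  q9 
   q8   q6  q7 
   q9   q6  q9 
(> = start, * = accepting)

start=q0 accept=q5 q0-a->q1 q0-b->q2 q1-a->q1 q1-b->q3 q2-a->q4 q2-b->q2 q3-a->q5 q3-b->q2 q4-a->q6 q4-b->q3 q5-a->q6 q5-b->q3 q6-a->q6 q6-b->q7 q7-a->q8 q7-b->q9 q8-a->q6 q8-b->q7 q9-a->q6 q9-b->q9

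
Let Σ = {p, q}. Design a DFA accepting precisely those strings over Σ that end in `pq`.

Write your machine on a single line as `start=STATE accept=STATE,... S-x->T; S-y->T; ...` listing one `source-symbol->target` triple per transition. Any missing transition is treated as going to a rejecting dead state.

Let each state record the length of the longest suffix of the input read so far that is also a prefix of `pq`. B means the last symbol is `p`; C means the last 2 symbols are `pq`. Accept only at C, where the string currently ends in `pq`.
With 3 states:
       p  q 
>  A   B  A 
   B   B  C 
 * C   B  A 
(> = start, * = accepting)

start=A; accept=C; A-p->B; A-q->A; B-p->B; B-q->C; C-p->B; C-q->A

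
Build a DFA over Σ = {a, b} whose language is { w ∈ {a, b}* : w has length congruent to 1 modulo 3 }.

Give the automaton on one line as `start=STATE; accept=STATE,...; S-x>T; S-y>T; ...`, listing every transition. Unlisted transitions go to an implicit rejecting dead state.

Only the length mod 3 matters, so use a 3-cycle: from any state, every input symbol moves to the next state, wrapping s2 back to s0. Mark s1 accepting.
With 3 states:
        a   b  
>  s0   s1  s1 
 * s1   s2  s2 
   s2   s0  s0 
(> = start, * = accepting)

start=s0; accept=s1; s0-a>s1; s0-b>s1; s1-a>s2; s1-b>s2; s2-a>s0; s2-b>s0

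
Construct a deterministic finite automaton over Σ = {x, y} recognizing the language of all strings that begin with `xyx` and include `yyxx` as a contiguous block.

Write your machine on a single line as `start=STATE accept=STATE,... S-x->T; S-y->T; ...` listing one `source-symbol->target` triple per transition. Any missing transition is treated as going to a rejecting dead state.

Run two small machines in parallel and take their product. One (5 states) tracks whether the input so far still matches the prefix `xyx`; the other (5 states) tracks whether and how much of `yyxx` has been seen. Each combined state is a pair, one component from each; accept when both components accept.
A 13-state machine:
          x    y  
>  q0     q1   q2 
   q1     q3   q4 
   q2     q3   q5 
   q3     q3   q2 
   q4     q6   q5 
   q5     q7   q5 
   q6     q6   q8 
   q7     q9   q2 
   q8     q6  q10 
   q9     q9   q9 
   q10   q11  q10 
   q11   q12   q8 
 * q12   q12  q12 
(> = start, * = accepting)

start=q0; accept=q12; q0-x->q1; q0-y->q2; q1-x->q3; q1-y->q4; q2-x->q3; q2-y->q5; q3-x->q3; q3-y->q2; q4-x->q6; q4-y->q5; q5-x->q7; q5-y->q5; q6-x->q6; q6-y->q8; q7-x->q9; q7-y->q2; q8-x->q6; q8-y->q10; q9-x->q9; q9-y->q9; q10-x->q11; q10-y->q10; q11-x->q12; q11-y->q8; q12-x->q12; q12-y->q12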